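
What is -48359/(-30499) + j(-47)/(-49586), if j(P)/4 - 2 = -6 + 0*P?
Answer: 1199208679/756161707 ≈ 1.5859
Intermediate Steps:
j(P) = -16 (j(P) = 8 + 4*(-6 + 0*P) = 8 + 4*(-6 + 0) = 8 + 4*(-6) = 8 - 24 = -16)
-48359/(-30499) + j(-47)/(-49586) = -48359/(-30499) - 16/(-49586) = -48359*(-1/30499) - 16*(-1/49586) = 48359/30499 + 8/24793 = 1199208679/756161707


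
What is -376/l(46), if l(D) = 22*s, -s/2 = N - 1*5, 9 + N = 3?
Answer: -94/121 ≈ -0.77686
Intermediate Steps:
N = -6 (N = -9 + 3 = -6)
s = 22 (s = -2*(-6 - 1*5) = -2*(-6 - 5) = -2*(-11) = 22)
l(D) = 484 (l(D) = 22*22 = 484)
-376/l(46) = -376/484 = -376*1/484 = -94/121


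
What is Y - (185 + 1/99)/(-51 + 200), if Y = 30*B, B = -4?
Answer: -1788436/14751 ≈ -121.24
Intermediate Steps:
Y = -120 (Y = 30*(-4) = -120)
Y - (185 + 1/99)/(-51 + 200) = -120 - (185 + 1/99)/(-51 + 200) = -120 - (185 + 1/99)/149 = -120 - 18316/(99*149) = -120 - 1*18316/14751 = -120 - 18316/14751 = -1788436/14751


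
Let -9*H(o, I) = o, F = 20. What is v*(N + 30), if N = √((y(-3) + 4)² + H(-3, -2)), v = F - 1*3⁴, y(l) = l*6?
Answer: -1830 - 61*√1767/3 ≈ -2684.7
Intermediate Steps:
H(o, I) = -o/9
y(l) = 6*l
v = -61 (v = 20 - 1*3⁴ = 20 - 1*81 = 20 - 81 = -61)
N = √1767/3 (N = √((6*(-3) + 4)² - ⅑*(-3)) = √((-18 + 4)² + ⅓) = √((-14)² + ⅓) = √(196 + ⅓) = √(589/3) = √1767/3 ≈ 14.012)
v*(N + 30) = -61*(√1767/3 + 30) = -61*(30 + √1767/3) = -1830 - 61*√1767/3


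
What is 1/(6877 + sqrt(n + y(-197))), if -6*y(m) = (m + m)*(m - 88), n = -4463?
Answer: 6877/47316307 - I*sqrt(23178)/47316307 ≈ 0.00014534 - 3.2176e-6*I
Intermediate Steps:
y(m) = -m*(-88 + m)/3 (y(m) = -(m + m)*(m - 88)/6 = -2*m*(-88 + m)/6 = -m*(-88 + m)/3)
1/(6877 + sqrt(n + y(-197))) = 1/(6877 + sqrt(-4463 + (1/3)*(-197)*(88 - 1*(-197)))) = 1/(6877 + sqrt(-4463 + (1/3)*(-197)*(88 + 197))) = 1/(6877 + sqrt(-4463 + (1/3)*(-197)*285)) = 1/(6877 + sqrt(-4463 - 18715)) = 1/(6877 + sqrt(-23178)) = 1/(6877 + I*sqrt(23178))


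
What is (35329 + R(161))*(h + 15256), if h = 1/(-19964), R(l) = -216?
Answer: 10694393903479/19964 ≈ 5.3568e+8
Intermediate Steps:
h = -1/19964 ≈ -5.0090e-5
(35329 + R(161))*(h + 15256) = (35329 - 216)*(-1/19964 + 15256) = 35113*(304570783/19964) = 10694393903479/19964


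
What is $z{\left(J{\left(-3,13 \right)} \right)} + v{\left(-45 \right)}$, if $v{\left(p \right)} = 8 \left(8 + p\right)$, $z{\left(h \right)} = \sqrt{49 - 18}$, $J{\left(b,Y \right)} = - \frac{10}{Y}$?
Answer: $-296 + \sqrt{31} \approx -290.43$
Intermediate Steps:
$z{\left(h \right)} = \sqrt{31}$
$v{\left(p \right)} = 64 + 8 p$
$z{\left(J{\left(-3,13 \right)} \right)} + v{\left(-45 \right)} = \sqrt{31} + \left(64 + 8 \left(-45\right)\right) = \sqrt{31} + \left(64 - 360\right) = \sqrt{31} - 296 = -296 + \sqrt{31}$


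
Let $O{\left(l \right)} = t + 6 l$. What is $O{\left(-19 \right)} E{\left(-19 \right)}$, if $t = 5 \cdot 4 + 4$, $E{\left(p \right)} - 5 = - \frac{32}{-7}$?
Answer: $- \frac{6030}{7} \approx -861.43$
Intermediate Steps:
$E{\left(p \right)} = \frac{67}{7}$ ($E{\left(p \right)} = 5 - \frac{32}{-7} = 5 - - \frac{32}{7} = 5 + \frac{32}{7} = \frac{67}{7}$)
$t = 24$ ($t = 20 + 4 = 24$)
$O{\left(l \right)} = 24 + 6 l$
$O{\left(-19 \right)} E{\left(-19 \right)} = \left(24 + 6 \left(-19\right)\right) \frac{67}{7} = \left(24 - 114\right) \frac{67}{7} = \left(-90\right) \frac{67}{7} = - \frac{6030}{7}$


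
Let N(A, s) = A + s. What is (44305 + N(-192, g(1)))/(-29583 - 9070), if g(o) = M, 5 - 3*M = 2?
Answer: -44114/38653 ≈ -1.1413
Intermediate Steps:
M = 1 (M = 5/3 - ⅓*2 = 5/3 - ⅔ = 1)
g(o) = 1
(44305 + N(-192, g(1)))/(-29583 - 9070) = (44305 + (-192 + 1))/(-29583 - 9070) = (44305 - 191)/(-38653) = 44114*(-1/38653) = -44114/38653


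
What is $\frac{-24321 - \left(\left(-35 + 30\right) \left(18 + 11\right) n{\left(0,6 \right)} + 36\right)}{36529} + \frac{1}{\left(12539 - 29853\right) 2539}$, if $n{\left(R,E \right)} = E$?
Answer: $- \frac{1032494334331}{1605823826134} \approx -0.64297$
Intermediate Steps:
$\frac{-24321 - \left(\left(-35 + 30\right) \left(18 + 11\right) n{\left(0,6 \right)} + 36\right)}{36529} + \frac{1}{\left(12539 - 29853\right) 2539} = \frac{-24321 - \left(\left(-35 + 30\right) \left(18 + 11\right) 6 + 36\right)}{36529} + \frac{1}{\left(12539 - 29853\right) 2539} = \left(-24321 - \left(\left(-5\right) 29 \cdot 6 + 36\right)\right) \frac{1}{36529} + \frac{1}{-17314} \cdot \frac{1}{2539} = \left(-24321 - \left(\left(-145\right) 6 + 36\right)\right) \frac{1}{36529} - \frac{1}{43960246} = \left(-24321 - \left(-870 + 36\right)\right) \frac{1}{36529} - \frac{1}{43960246} = \left(-24321 - -834\right) \frac{1}{36529} - \frac{1}{43960246} = \left(-24321 + 834\right) \frac{1}{36529} - \frac{1}{43960246} = \left(-23487\right) \frac{1}{36529} - \frac{1}{43960246} = - \frac{23487}{36529} - \frac{1}{43960246} = - \frac{1032494334331}{1605823826134}$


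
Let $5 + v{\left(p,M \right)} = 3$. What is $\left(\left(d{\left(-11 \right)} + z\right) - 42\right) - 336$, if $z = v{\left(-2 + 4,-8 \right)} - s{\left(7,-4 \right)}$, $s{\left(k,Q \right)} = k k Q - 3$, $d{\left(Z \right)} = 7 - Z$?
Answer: $-163$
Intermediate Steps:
$s{\left(k,Q \right)} = -3 + Q k^{2}$ ($s{\left(k,Q \right)} = k^{2} Q - 3 = Q k^{2} - 3 = -3 + Q k^{2}$)
$v{\left(p,M \right)} = -2$ ($v{\left(p,M \right)} = -5 + 3 = -2$)
$z = 197$ ($z = -2 - \left(-3 - 4 \cdot 7^{2}\right) = -2 - \left(-3 - 196\right) = -2 - -199 = -2 + 199 = 197$)
$\left(\left(d{\left(-11 \right)} + z\right) - 42\right) - 336 = \left(\left(\left(7 - -11\right) + 197\right) - 42\right) - 336 = \left(\left(\left(7 + 11\right) + 197\right) - 42\right) - 336 = \left(\left(18 + 197\right) - 42\right) - 336 = \left(215 - 42\right) - 336 = 173 - 336 = -163$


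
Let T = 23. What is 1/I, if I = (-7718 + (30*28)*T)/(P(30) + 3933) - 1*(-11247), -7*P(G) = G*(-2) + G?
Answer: 27561/310059781 ≈ 8.8889e-5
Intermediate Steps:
P(G) = G/7 (P(G) = -(G*(-2) + G)/7 = -(-2*G + G)/7 = -(-1)*G/7 = G/7)
I = 310059781/27561 (I = (-7718 + (30*28)*23)/((⅐)*30 + 3933) - 1*(-11247) = (-7718 + 840*23)/(30/7 + 3933) + 11247 = (-7718 + 19320)/(27561/7) + 11247 = 11602*(7/27561) + 11247 = 81214/27561 + 11247 = 310059781/27561 ≈ 11250.)
1/I = 1/(310059781/27561) = 27561/310059781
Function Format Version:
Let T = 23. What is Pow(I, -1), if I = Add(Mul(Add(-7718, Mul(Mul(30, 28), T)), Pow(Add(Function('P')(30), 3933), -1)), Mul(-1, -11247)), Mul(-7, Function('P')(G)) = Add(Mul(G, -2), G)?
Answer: Rational(27561, 310059781) ≈ 8.8889e-5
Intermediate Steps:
Function('P')(G) = Mul(Rational(1, 7), G) (Function('P')(G) = Mul(Rational(-1, 7), Add(Mul(G, -2), G)) = Mul(Rational(-1, 7), Add(Mul(-2, G), G)) = Mul(Rational(-1, 7), Mul(-1, G)) = Mul(Rational(1, 7), G))
I = Rational(310059781, 27561) (I = Add(Mul(Add(-7718, Mul(Mul(30, 28), 23)), Pow(Add(Mul(Rational(1, 7), 30), 3933), -1)), Mul(-1, -11247)) = Add(Mul(Add(-7718, Mul(840, 23)), Pow(Add(Rational(30, 7), 3933), -1)), 11247) = Add(Mul(Add(-7718, 19320), Pow(Rational(27561, 7), -1)), 11247) = Add(Mul(11602, Rational(7, 27561)), 11247) = Add(Rational(81214, 27561), 11247) = Rational(310059781, 27561) ≈ 11250.)
Pow(I, -1) = Pow(Rational(310059781, 27561), -1) = Rational(27561, 310059781)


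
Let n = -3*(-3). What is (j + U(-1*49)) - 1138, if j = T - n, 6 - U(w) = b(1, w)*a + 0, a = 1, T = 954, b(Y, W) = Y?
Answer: -188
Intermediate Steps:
n = 9
U(w) = 5 (U(w) = 6 - (1*1 + 0) = 6 - (1 + 0) = 6 - 1*1 = 6 - 1 = 5)
j = 945 (j = 954 - 1*9 = 954 - 9 = 945)
(j + U(-1*49)) - 1138 = (945 + 5) - 1138 = 950 - 1138 = -188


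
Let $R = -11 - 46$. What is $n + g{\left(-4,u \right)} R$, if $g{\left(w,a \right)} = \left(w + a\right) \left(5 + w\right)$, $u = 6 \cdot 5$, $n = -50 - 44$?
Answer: $-1576$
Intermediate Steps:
$n = -94$ ($n = -50 - 44 = -94$)
$u = 30$
$R = -57$ ($R = -11 - 46 = -57$)
$g{\left(w,a \right)} = \left(5 + w\right) \left(a + w\right)$ ($g{\left(w,a \right)} = \left(a + w\right) \left(5 + w\right) = \left(5 + w\right) \left(a + w\right)$)
$n + g{\left(-4,u \right)} R = -94 + \left(\left(-4\right)^{2} + 5 \cdot 30 + 5 \left(-4\right) + 30 \left(-4\right)\right) \left(-57\right) = -94 + \left(16 + 150 - 20 - 120\right) \left(-57\right) = -94 + 26 \left(-57\right) = -94 - 1482 = -1576$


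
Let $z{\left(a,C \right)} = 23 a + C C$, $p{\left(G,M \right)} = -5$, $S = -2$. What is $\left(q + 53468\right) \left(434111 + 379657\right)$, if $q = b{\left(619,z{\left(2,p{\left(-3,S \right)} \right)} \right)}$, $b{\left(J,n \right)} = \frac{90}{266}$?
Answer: $\frac{5786939426952}{133} \approx 4.3511 \cdot 10^{10}$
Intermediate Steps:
$z{\left(a,C \right)} = C^{2} + 23 a$ ($z{\left(a,C \right)} = 23 a + C^{2} = C^{2} + 23 a$)
$b{\left(J,n \right)} = \frac{45}{133}$ ($b{\left(J,n \right)} = 90 \cdot \frac{1}{266} = \frac{45}{133}$)
$q = \frac{45}{133} \approx 0.33835$
$\left(q + 53468\right) \left(434111 + 379657\right) = \left(\frac{45}{133} + 53468\right) \left(434111 + 379657\right) = \frac{7111289}{133} \cdot 813768 = \frac{5786939426952}{133}$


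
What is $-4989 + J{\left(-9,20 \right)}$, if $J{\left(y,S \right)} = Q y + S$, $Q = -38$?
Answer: $-4627$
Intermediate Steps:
$J{\left(y,S \right)} = S - 38 y$ ($J{\left(y,S \right)} = - 38 y + S = S - 38 y$)
$-4989 + J{\left(-9,20 \right)} = -4989 + \left(20 - -342\right) = -4989 + \left(20 + 342\right) = -4989 + 362 = -4627$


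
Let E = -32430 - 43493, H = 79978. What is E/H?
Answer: -75923/79978 ≈ -0.94930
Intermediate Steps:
E = -75923
E/H = -75923/79978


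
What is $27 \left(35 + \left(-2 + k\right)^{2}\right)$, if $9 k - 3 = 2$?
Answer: $\frac{3004}{3} \approx 1001.3$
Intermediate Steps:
$k = \frac{5}{9}$ ($k = \frac{1}{3} + \frac{1}{9} \cdot 2 = \frac{1}{3} + \frac{2}{9} = \frac{5}{9} \approx 0.55556$)
$27 \left(35 + \left(-2 + k\right)^{2}\right) = 27 \left(35 + \left(-2 + \frac{5}{9}\right)^{2}\right) = 27 \left(35 + \left(- \frac{13}{9}\right)^{2}\right) = 27 \left(35 + \frac{169}{81}\right) = 27 \cdot \frac{3004}{81} = \frac{3004}{3}$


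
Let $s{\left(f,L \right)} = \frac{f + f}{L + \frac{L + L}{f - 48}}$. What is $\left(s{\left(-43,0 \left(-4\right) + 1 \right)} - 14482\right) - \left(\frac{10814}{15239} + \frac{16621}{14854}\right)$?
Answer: $- \frac{41937631549417}{2878007062} \approx -14572.0$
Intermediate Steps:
$s{\left(f,L \right)} = \frac{2 f}{L + \frac{2 L}{-48 + f}}$
$\left(s{\left(-43,0 \left(-4\right) + 1 \right)} - 14482\right) - \left(\frac{10814}{15239} + \frac{16621}{14854}\right) = \left(2 \left(-43\right) \frac{1}{0 \left(-4\right) + 1} \frac{1}{-46 - 43} \left(-48 - 43\right) - 14482\right) - \left(\frac{10814}{15239} + \frac{16621}{14854}\right) = \left(2 \left(-43\right) \frac{1}{0 + 1} \frac{1}{-89} \left(-91\right) - 14482\right) - \frac{59131225}{32337158} = \left(2 \left(-43\right) 1^{-1} \left(- \frac{1}{89}\right) \left(-91\right) - 14482\right) - \frac{59131225}{32337158} = \left(2 \left(-43\right) 1 \left(- \frac{1}{89}\right) \left(-91\right) - 14482\right) - \frac{59131225}{32337158} = \left(- \frac{7826}{89} - 14482\right) - \frac{59131225}{32337158} = - \frac{1296724}{89} - \frac{59131225}{32337158} = - \frac{41937631549417}{2878007062}$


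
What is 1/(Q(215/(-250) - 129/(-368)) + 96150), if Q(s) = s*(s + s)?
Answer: 42320000/4069089967969 ≈ 1.0400e-5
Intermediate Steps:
Q(s) = 2*s**2 (Q(s) = s*(2*s) = 2*s**2)
1/(Q(215/(-250) - 129/(-368)) + 96150) = 1/(2*(215/(-250) - 129/(-368))**2 + 96150) = 1/(2*(215*(-1/250) - 129*(-1/368))**2 + 96150) = 1/(2*(-43/50 + 129/368)**2 + 96150) = 1/(2*(-4687/9200)**2 + 96150) = 1/(2*(21967969/84640000) + 96150) = 1/(21967969/42320000 + 96150) = 1/(4069089967969/42320000) = 42320000/4069089967969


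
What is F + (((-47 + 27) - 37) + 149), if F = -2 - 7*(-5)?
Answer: 125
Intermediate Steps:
F = 33 (F = -2 + 35 = 33)
F + (((-47 + 27) - 37) + 149) = 33 + (((-47 + 27) - 37) + 149) = 33 + ((-20 - 37) + 149) = 33 + (-57 + 149) = 33 + 92 = 125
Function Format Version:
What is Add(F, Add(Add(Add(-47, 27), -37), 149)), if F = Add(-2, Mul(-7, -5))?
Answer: 125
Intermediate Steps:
F = 33 (F = Add(-2, 35) = 33)
Add(F, Add(Add(Add(-47, 27), -37), 149)) = Add(33, Add(Add(Add(-47, 27), -37), 149)) = Add(33, Add(Add(-20, -37), 149)) = Add(33, Add(-57, 149)) = Add(33, 92) = 125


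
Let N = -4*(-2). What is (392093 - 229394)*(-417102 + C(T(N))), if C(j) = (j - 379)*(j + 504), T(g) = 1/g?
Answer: -6332009329149/64 ≈ -9.8938e+10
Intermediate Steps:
N = 8
C(j) = (-379 + j)*(504 + j)
(392093 - 229394)*(-417102 + C(T(N))) = (392093 - 229394)*(-417102 + (-191016 + (1/8)**2 + 125/8)) = 162699*(-417102 + (-191016 + (1/8)**2 + 125*(1/8))) = 162699*(-417102 + (-191016 + 1/64 + 125/8)) = 162699*(-417102 - 12224023/64) = 162699*(-38918551/64) = -6332009329149/64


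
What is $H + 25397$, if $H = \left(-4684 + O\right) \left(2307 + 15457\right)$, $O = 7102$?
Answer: $42978749$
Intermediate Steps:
$H = 42953352$ ($H = \left(-4684 + 7102\right) \left(2307 + 15457\right) = 2418 \cdot 17764 = 42953352$)
$H + 25397 = 42953352 + 25397 = 42978749$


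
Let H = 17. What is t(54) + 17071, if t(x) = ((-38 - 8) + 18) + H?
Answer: 17060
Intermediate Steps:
t(x) = -11 (t(x) = ((-38 - 8) + 18) + 17 = (-46 + 18) + 17 = -28 + 17 = -11)
t(54) + 17071 = -11 + 17071 = 17060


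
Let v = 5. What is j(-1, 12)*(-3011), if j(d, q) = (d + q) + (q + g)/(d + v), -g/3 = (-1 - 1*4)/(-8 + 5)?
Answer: -153561/4 ≈ -38390.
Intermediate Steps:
g = -5 (g = -3*(-1 - 1*4)/(-8 + 5) = -3*(-1 - 4)/(-3) = -(-15)*(-1)/3 = -3*5/3 = -5)
j(d, q) = d + q + (-5 + q)/(5 + d) (j(d, q) = (d + q) + (q - 5)/(d + 5) = (d + q) + (-5 + q)/(5 + d) = d + q + (-5 + q)/(5 + d))
j(-1, 12)*(-3011) = ((-5 + (-1)² + 5*(-1) + 6*12 - 1*12)/(5 - 1))*(-3011) = ((-5 + 1 - 5 + 72 - 12)/4)*(-3011) = ((¼)*51)*(-3011) = (51/4)*(-3011) = -153561/4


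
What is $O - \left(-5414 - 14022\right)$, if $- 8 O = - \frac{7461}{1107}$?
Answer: $\frac{19125853}{984} \approx 19437.0$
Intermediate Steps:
$O = \frac{829}{984}$ ($O = - \frac{\left(-7461\right) \frac{1}{1107}}{8} = \left(- \frac{1}{8}\right) \left(- \frac{829}{123}\right) = \frac{829}{984} \approx 0.84248$)
$O - \left(-5414 - 14022\right) = \frac{829}{984} - \left(-5414 - 14022\right) = \frac{829}{984} - -19436 = \frac{829}{984} + 19436 = \frac{19125853}{984}$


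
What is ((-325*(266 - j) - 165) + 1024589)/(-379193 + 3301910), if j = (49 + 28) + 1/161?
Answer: 155043164/470557437 ≈ 0.32949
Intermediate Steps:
j = 12398/161 (j = 77 + 1/161 = 12398/161 ≈ 77.006)
((-325*(266 - j) - 165) + 1024589)/(-379193 + 3301910) = ((-325*(266 - 1*12398/161) - 165) + 1024589)/(-379193 + 3301910) = ((-325*(266 - 12398/161) - 165) + 1024589)/2922717 = ((-325*30428/161 - 165) + 1024589)*(1/2922717) = ((-9889100/161 - 165) + 1024589)*(1/2922717) = (-9915665/161 + 1024589)*(1/2922717) = (155043164/161)*(1/2922717) = 155043164/470557437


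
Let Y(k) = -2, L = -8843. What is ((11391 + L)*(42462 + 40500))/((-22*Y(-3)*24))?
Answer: 800709/4 ≈ 2.0018e+5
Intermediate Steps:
((11391 + L)*(42462 + 40500))/((-22*Y(-3)*24)) = ((11391 - 8843)*(42462 + 40500))/((-22*(-2)*24)) = (2548*82962)/((44*24)) = 211387176/1056 = 211387176*(1/1056) = 800709/4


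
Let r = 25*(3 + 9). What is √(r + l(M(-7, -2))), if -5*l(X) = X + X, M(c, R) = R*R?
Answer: 2*√1865/5 ≈ 17.274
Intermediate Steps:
M(c, R) = R²
r = 300 (r = 25*12 = 300)
l(X) = -2*X/5 (l(X) = -(X + X)/5 = -2*X/5)
√(r + l(M(-7, -2))) = √(300 - ⅖*(-2)²) = √(300 - ⅖*4) = √(300 - 8/5) = √(1492/5) = 2*√1865/5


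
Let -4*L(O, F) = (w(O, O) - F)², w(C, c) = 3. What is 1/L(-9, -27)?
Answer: -1/225 ≈ -0.0044444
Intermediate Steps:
L(O, F) = -(3 - F)²/4
1/L(-9, -27) = 1/(-(-3 - 27)²/4) = 1/(-¼*(-30)²) = 1/(-¼*900) = 1/(-225) = -1/225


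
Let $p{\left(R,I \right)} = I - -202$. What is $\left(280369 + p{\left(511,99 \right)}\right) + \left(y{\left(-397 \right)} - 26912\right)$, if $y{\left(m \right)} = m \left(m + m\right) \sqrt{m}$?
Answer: $253758 + 315218 i \sqrt{397} \approx 2.5376 \cdot 10^{5} + 6.2807 \cdot 10^{6} i$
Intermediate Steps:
$p{\left(R,I \right)} = 202 + I$ ($p{\left(R,I \right)} = I + 202 = 202 + I$)
$y{\left(m \right)} = 2 m^{\frac{5}{2}}$ ($y{\left(m \right)} = m 2 m \sqrt{m} = 2 m^{2} \sqrt{m} = 2 m^{\frac{5}{2}}$)
$\left(280369 + p{\left(511,99 \right)}\right) + \left(y{\left(-397 \right)} - 26912\right) = \left(280369 + \left(202 + 99\right)\right) + \left(2 \left(-397\right)^{\frac{5}{2}} - 26912\right) = \left(280369 + 301\right) - \left(26912 - 2 \cdot 157609 i \sqrt{397}\right) = 280670 - \left(26912 - 315218 i \sqrt{397}\right) = 253758 + 315218 i \sqrt{397}$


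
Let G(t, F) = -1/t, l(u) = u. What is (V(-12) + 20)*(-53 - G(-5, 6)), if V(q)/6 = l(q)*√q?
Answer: -1064 + 38304*I*√3/5 ≈ -1064.0 + 13269.0*I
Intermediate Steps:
V(q) = 6*q^(3/2) (V(q) = 6*(q*√q) = 6*q^(3/2))
(V(-12) + 20)*(-53 - G(-5, 6)) = (6*(-12)^(3/2) + 20)*(-53 - (-1)/(-5)) = (6*(-24*I*√3) + 20)*(-53 - (-1)*(-1)/5) = (-144*I*√3 + 20)*(-53 - 1*⅕) = (20 - 144*I*√3)*(-53 - ⅕) = (20 - 144*I*√3)*(-266/5) = -1064 + 38304*I*√3/5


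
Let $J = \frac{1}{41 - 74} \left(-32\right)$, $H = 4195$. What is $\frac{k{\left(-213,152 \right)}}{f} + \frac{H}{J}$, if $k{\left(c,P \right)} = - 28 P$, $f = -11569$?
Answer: $\frac{1601690707}{370208} \approx 4326.5$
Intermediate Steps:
$J = \frac{32}{33}$ ($J = \frac{1}{-33} \left(-32\right) = \left(- \frac{1}{33}\right) \left(-32\right) = \frac{32}{33} \approx 0.9697$)
$\frac{k{\left(-213,152 \right)}}{f} + \frac{H}{J} = \frac{\left(-28\right) 152}{-11569} + \frac{4195}{\frac{32}{33}} = \left(-4256\right) \left(- \frac{1}{11569}\right) + 4195 \cdot \frac{33}{32} = \frac{4256}{11569} + \frac{138435}{32} = \frac{1601690707}{370208}$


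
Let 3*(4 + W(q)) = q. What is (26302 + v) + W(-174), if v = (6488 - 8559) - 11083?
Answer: 13086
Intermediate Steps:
v = -13154 (v = -2071 - 11083 = -13154)
W(q) = -4 + q/3
(26302 + v) + W(-174) = (26302 - 13154) + (-4 + (⅓)*(-174)) = 13148 + (-4 - 58) = 13148 - 62 = 13086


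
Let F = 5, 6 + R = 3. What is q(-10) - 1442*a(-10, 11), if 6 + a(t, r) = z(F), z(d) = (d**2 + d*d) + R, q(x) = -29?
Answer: -59151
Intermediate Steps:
R = -3 (R = -6 + 3 = -3)
z(d) = -3 + 2*d**2 (z(d) = (d**2 + d*d) - 3 = (d**2 + d**2) - 3 = 2*d**2 - 3 = -3 + 2*d**2)
a(t, r) = 41 (a(t, r) = -6 + (-3 + 2*5**2) = -6 + (-3 + 2*25) = -6 + (-3 + 50) = -6 + 47 = 41)
q(-10) - 1442*a(-10, 11) = -29 - 1442*41 = -29 - 59122 = -59151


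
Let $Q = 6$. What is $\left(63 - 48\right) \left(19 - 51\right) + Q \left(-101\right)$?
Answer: $-1086$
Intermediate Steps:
$\left(63 - 48\right) \left(19 - 51\right) + Q \left(-101\right) = \left(63 - 48\right) \left(19 - 51\right) + 6 \left(-101\right) = 15 \left(-32\right) - 606 = -480 - 606 = -1086$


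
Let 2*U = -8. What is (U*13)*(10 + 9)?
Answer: -988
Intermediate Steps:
U = -4 (U = (½)*(-8) = -4)
(U*13)*(10 + 9) = (-4*13)*(10 + 9) = -52*19 = -988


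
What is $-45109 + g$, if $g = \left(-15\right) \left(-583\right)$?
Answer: $-36364$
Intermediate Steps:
$g = 8745$
$-45109 + g = -45109 + 8745 = -36364$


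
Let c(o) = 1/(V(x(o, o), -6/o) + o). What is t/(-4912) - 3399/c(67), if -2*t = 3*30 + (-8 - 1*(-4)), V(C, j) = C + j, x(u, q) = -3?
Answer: -71491789535/329104 ≈ -2.1723e+5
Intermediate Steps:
c(o) = 1/(-3 + o - 6/o) (c(o) = 1/((-3 - 6/o) + o) = 1/(-3 + o - 6/o))
t = -43 (t = -(3*30 + (-8 - 1*(-4)))/2 = -(90 + (-8 + 4))/2 = -(90 - 4)/2 = -½*86 = -43)
t/(-4912) - 3399/c(67) = -43/(-4912) - 3399/((-1*67/(6 - 1*67*(-3 + 67)))) = -43*(-1/4912) - 3399/((-1*67/(6 - 1*67*64))) = 43/4912 - 3399/((-1*67/(6 - 4288))) = 43/4912 - 3399/((-1*67/(-4282))) = 43/4912 - 3399/((-1*67*(-1/4282))) = 43/4912 - 3399/67/4282 = 43/4912 - 3399*4282/67 = 43/4912 - 14554518/67 = -71491789535/329104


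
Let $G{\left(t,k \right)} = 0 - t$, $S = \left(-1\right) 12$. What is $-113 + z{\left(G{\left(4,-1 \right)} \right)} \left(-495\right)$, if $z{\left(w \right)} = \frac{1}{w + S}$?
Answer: $- \frac{1313}{16} \approx -82.063$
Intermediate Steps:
$S = -12$
$G{\left(t,k \right)} = - t$
$z{\left(w \right)} = \frac{1}{-12 + w}$ ($z{\left(w \right)} = \frac{1}{w - 12} = \frac{1}{-12 + w}$)
$-113 + z{\left(G{\left(4,-1 \right)} \right)} \left(-495\right) = -113 + \frac{1}{-12 - 4} \left(-495\right) = -113 + \frac{1}{-16} \left(-495\right) = -113 - - \frac{495}{16} = -113 + \frac{495}{16} = - \frac{1313}{16}$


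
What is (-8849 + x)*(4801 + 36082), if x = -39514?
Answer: -1977224529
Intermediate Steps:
(-8849 + x)*(4801 + 36082) = (-8849 - 39514)*(4801 + 36082) = -48363*40883 = -1977224529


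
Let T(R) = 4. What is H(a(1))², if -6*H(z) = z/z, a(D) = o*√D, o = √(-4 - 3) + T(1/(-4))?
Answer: 1/36 ≈ 0.027778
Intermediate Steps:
o = 4 + I*√7 (o = √(-4 - 3) + 4 = √(-7) + 4 = I*√7 + 4 = 4 + I*√7 ≈ 4.0 + 2.6458*I)
a(D) = √D*(4 + I*√7) (a(D) = (4 + I*√7)*√D = √D*(4 + I*√7))
H(z) = -⅙ (H(z) = -z/(6*z) = -⅙*1 = -⅙)
H(a(1))² = (-⅙)² = 1/36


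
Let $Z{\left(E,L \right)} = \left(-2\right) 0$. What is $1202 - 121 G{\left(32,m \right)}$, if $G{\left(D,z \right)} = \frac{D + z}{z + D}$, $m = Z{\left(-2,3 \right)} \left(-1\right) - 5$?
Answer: $1081$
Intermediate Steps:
$Z{\left(E,L \right)} = 0$
$m = -5$ ($m = 0 \left(-1\right) - 5 = 0 - 5 = -5$)
$G{\left(D,z \right)} = 1$ ($G{\left(D,z \right)} = \frac{D + z}{D + z} = 1$)
$1202 - 121 G{\left(32,m \right)} = 1202 - 121 = 1081$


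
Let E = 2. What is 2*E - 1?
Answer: 3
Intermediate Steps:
2*E - 1 = 2*2 - 1 = 4 - 1 = 3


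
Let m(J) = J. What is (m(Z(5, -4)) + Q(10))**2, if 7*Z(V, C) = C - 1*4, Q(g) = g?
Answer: 3844/49 ≈ 78.449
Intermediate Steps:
Z(V, C) = -4/7 + C/7 (Z(V, C) = (C - 1*4)/7 = (C - 4)/7 = (-4 + C)/7 = -4/7 + C/7)
(m(Z(5, -4)) + Q(10))**2 = ((-4/7 + (1/7)*(-4)) + 10)**2 = ((-4/7 - 4/7) + 10)**2 = (-8/7 + 10)**2 = (62/7)**2 = 3844/49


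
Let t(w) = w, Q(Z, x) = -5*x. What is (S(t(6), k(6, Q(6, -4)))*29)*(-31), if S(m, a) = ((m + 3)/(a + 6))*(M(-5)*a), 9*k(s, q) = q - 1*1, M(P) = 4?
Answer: -614916/73 ≈ -8423.5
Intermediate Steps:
k(s, q) = -⅑ + q/9 (k(s, q) = (q - 1*1)/9 = (q - 1)/9 = (-1 + q)/9 = -⅑ + q/9)
S(m, a) = 4*a*(3 + m)/(6 + a) (S(m, a) = ((m + 3)/(a + 6))*(4*a) = ((3 + m)/(6 + a))*(4*a) = 4*a*(3 + m)/(6 + a))
(S(t(6), k(6, Q(6, -4)))*29)*(-31) = ((4*(-⅑ + (-5*(-4))/9)*(3 + 6)/(6 + (-⅑ + (-5*(-4))/9)))*29)*(-31) = ((4*(-⅑ + (⅑)*20)*9/(6 + (-⅑ + (⅑)*20)))*29)*(-31) = ((4*(-⅑ + 20/9)*9/(6 + (-⅑ + 20/9)))*29)*(-31) = ((4*(19/9)*9/(6 + 19/9))*29)*(-31) = ((4*(19/9)*9/(73/9))*29)*(-31) = ((4*(19/9)*(9/73)*9)*29)*(-31) = ((684/73)*29)*(-31) = (19836/73)*(-31) = -614916/73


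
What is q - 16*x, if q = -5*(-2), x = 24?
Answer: -374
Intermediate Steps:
q = 10
q - 16*x = 10 - 16*24 = 10 - 384 = -374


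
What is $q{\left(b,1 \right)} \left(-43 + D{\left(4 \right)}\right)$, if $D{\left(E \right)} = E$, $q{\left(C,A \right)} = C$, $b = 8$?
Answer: $-312$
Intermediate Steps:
$q{\left(b,1 \right)} \left(-43 + D{\left(4 \right)}\right) = 8 \left(-43 + 4\right) = 8 \left(-39\right) = -312$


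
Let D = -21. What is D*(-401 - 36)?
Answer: 9177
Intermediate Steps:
D*(-401 - 36) = -21*(-401 - 36) = -21*(-437) = 9177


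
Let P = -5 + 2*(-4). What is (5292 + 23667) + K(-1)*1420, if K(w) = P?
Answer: 10499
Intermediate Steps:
P = -13 (P = -5 - 8 = -13)
K(w) = -13
(5292 + 23667) + K(-1)*1420 = (5292 + 23667) - 13*1420 = 28959 - 18460 = 10499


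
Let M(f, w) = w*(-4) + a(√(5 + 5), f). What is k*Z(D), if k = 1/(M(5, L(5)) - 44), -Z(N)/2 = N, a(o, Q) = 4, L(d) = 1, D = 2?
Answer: 1/11 ≈ 0.090909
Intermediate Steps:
Z(N) = -2*N
M(f, w) = 4 - 4*w (M(f, w) = w*(-4) + 4 = -4*w + 4 = 4 - 4*w)
k = -1/44 (k = 1/((4 - 4*1) - 44) = 1/((4 - 4) - 44) = 1/(0 - 44) = 1/(-44) = -1/44 ≈ -0.022727)
k*Z(D) = -(-1)*2/22 = -1/44*(-4) = 1/11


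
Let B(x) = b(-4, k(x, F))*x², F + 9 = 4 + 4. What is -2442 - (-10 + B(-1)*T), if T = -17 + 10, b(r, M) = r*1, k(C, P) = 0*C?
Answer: -2460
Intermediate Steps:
F = -1 (F = -9 + (4 + 4) = -9 + 8 = -1)
k(C, P) = 0
b(r, M) = r
T = -7
B(x) = -4*x²
-2442 - (-10 + B(-1)*T) = -2442 - (-10 - 4*(-1)²*(-7)) = -2442 - (-10 - 4*1*(-7)) = -2442 - (-10 - 4*(-7)) = -2442 - (-10 + 28) = -2442 - 1*18 = -2442 - 18 = -2460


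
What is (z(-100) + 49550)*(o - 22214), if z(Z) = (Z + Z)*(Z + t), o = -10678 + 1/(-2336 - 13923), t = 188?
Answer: -240655963050/229 ≈ -1.0509e+9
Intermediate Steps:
o = -173613603/16259 (o = -10678 + 1/(-16259) = -10678 - 1/16259 = -173613603/16259 ≈ -10678.)
z(Z) = 2*Z*(188 + Z) (z(Z) = (Z + Z)*(Z + 188) = (2*Z)*(188 + Z) = 2*Z*(188 + Z))
(z(-100) + 49550)*(o - 22214) = (2*(-100)*(188 - 100) + 49550)*(-173613603/16259 - 22214) = (2*(-100)*88 + 49550)*(-534791029/16259) = (-17600 + 49550)*(-534791029/16259) = 31950*(-534791029/16259) = -240655963050/229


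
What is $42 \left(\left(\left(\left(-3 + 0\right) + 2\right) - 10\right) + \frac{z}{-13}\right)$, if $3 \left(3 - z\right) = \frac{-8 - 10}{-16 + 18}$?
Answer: $- \frac{6258}{13} \approx -481.38$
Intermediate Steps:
$z = 6$ ($z = 3 - \frac{\left(-8 - 10\right) \frac{1}{-16 + 18}}{3} = 3 - \frac{\left(-18\right) \frac{1}{2}}{3} = 3 - -3 = 3 + 3 = 6$)
$42 \left(\left(\left(\left(-3 + 0\right) + 2\right) - 10\right) + \frac{z}{-13}\right) = 42 \left(\left(\left(\left(-3 + 0\right) + 2\right) - 10\right) + \frac{6}{-13}\right) = 42 \left(\left(\left(-3 + 2\right) - 10\right) + 6 \left(- \frac{1}{13}\right)\right) = 42 \left(\left(-1 - 10\right) - \frac{6}{13}\right) = 42 \left(-11 - \frac{6}{13}\right) = 42 \left(- \frac{149}{13}\right) = - \frac{6258}{13}$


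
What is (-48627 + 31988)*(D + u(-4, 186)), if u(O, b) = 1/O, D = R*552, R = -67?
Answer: 2461523743/4 ≈ 6.1538e+8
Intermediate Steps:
D = -36984 (D = -67*552 = -36984)
(-48627 + 31988)*(D + u(-4, 186)) = (-48627 + 31988)*(-36984 + 1/(-4)) = -16639*(-36984 - ¼) = -16639*(-147937/4) = 2461523743/4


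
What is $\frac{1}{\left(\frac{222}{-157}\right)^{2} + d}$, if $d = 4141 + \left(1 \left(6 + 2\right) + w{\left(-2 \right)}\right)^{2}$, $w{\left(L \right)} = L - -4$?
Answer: $\frac{24649}{104585693} \approx 0.00023568$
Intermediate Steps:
$w{\left(L \right)} = 4 + L$ ($w{\left(L \right)} = L + 4 = 4 + L$)
$d = 4241$ ($d = 4141 + \left(1 \left(6 + 2\right) + \left(4 - 2\right)\right)^{2} = 4141 + \left(1 \cdot 8 + 2\right)^{2} = 4141 + \left(8 + 2\right)^{2} = 4141 + 10^{2} = 4141 + 100 = 4241$)
$\frac{1}{\left(\frac{222}{-157}\right)^{2} + d} = \frac{1}{\left(\frac{222}{-157}\right)^{2} + 4241} = \frac{1}{\left(222 \left(- \frac{1}{157}\right)\right)^{2} + 4241} = \frac{1}{\left(- \frac{222}{157}\right)^{2} + 4241} = \frac{1}{\frac{49284}{24649} + 4241} = \frac{1}{\frac{104585693}{24649}} = \frac{24649}{104585693}$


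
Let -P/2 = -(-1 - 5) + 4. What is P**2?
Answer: 400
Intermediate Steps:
P = -20 (P = -2*(-(-1 - 5) + 4) = -2*(-1*(-6) + 4) = -2*(6 + 4) = -2*10 = -20)
P**2 = (-20)**2 = 400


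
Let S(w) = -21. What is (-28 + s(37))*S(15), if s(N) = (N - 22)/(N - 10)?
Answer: 1729/3 ≈ 576.33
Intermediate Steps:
s(N) = (-22 + N)/(-10 + N)
(-28 + s(37))*S(15) = (-28 + (-22 + 37)/(-10 + 37))*(-21) = (-28 + 15/27)*(-21) = (-28 + (1/27)*15)*(-21) = (-28 + 5/9)*(-21) = -247/9*(-21) = 1729/3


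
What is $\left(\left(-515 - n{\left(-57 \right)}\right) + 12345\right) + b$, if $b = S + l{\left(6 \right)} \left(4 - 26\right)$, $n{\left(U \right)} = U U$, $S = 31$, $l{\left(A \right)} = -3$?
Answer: $8678$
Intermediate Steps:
$n{\left(U \right)} = U^{2}$
$b = 97$ ($b = 31 - 3 \left(4 - 26\right) = 31 - -66 = 31 + 66 = 97$)
$\left(\left(-515 - n{\left(-57 \right)}\right) + 12345\right) + b = \left(\left(-515 - \left(-57\right)^{2}\right) + 12345\right) + 97 = \left(\left(-515 - 3249\right) + 12345\right) + 97 = \left(-3764 + 12345\right) + 97 = 8581 + 97 = 8678$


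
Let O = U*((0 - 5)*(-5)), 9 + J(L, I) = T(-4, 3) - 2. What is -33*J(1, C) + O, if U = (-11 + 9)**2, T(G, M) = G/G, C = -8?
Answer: 430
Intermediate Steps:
T(G, M) = 1
J(L, I) = -10 (J(L, I) = -9 + (1 - 2) = -9 - 1 = -10)
U = 4 (U = (-2)**2 = 4)
O = 100 (O = 4*((0 - 5)*(-5)) = 4*(-5*(-5)) = 4*25 = 100)
-33*J(1, C) + O = -33*(-10) + 100 = 330 + 100 = 430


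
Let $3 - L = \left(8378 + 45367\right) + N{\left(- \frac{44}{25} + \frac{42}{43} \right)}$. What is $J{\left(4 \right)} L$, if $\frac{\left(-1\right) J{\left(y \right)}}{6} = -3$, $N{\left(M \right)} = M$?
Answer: $- \frac{1039892544}{1075} \approx -9.6734 \cdot 10^{5}$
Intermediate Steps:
$L = - \frac{57771808}{1075}$ ($L = 3 - \left(\left(8378 + 45367\right) + \left(- \frac{44}{25} + \frac{42}{43}\right)\right) = 3 - \left(53745 + \left(\left(-44\right) \frac{1}{25} + 42 \cdot \frac{1}{43}\right)\right) = 3 - \left(53745 + \left(- \frac{44}{25} + \frac{42}{43}\right)\right) = 3 - \left(53745 - \frac{842}{1075}\right) = 3 - \frac{57775033}{1075} = - \frac{57771808}{1075} \approx -53741.0$)
$J{\left(y \right)} = 18$ ($J{\left(y \right)} = \left(-6\right) \left(-3\right) = 18$)
$J{\left(4 \right)} L = 18 \left(- \frac{57771808}{1075}\right) = - \frac{1039892544}{1075}$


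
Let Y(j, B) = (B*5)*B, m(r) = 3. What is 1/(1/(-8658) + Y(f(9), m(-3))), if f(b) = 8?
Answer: 8658/389609 ≈ 0.022222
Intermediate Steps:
Y(j, B) = 5*B² (Y(j, B) = (5*B)*B = 5*B²)
1/(1/(-8658) + Y(f(9), m(-3))) = 1/(1/(-8658) + 5*3²) = 1/(-1/8658 + 5*9) = 1/(-1/8658 + 45) = 1/(389609/8658) = 8658/389609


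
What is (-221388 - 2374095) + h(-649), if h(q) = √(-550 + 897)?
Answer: -2595483 + √347 ≈ -2.5955e+6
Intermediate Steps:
h(q) = √347
(-221388 - 2374095) + h(-649) = (-221388 - 2374095) + √347 = -2595483 + √347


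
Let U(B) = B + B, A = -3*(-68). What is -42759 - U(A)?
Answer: -43167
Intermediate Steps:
A = 204
U(B) = 2*B
-42759 - U(A) = -42759 - 2*204 = -42759 - 1*408 = -42759 - 408 = -43167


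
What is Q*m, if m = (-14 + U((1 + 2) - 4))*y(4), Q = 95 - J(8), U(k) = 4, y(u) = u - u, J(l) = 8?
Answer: 0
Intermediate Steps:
y(u) = 0
Q = 87 (Q = 95 - 1*8 = 95 - 8 = 87)
m = 0 (m = (-14 + 4)*0 = -10*0 = 0)
Q*m = 87*0 = 0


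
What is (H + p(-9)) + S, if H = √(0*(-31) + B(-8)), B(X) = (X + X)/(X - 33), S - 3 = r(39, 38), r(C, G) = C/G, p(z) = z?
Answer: -189/38 + 4*√41/41 ≈ -4.3490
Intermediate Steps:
S = 153/38 (S = 3 + 39/38 = 153/38 ≈ 4.0263)
B(X) = 2*X/(-33 + X) (B(X) = (2*X)/(-33 + X) = 2*X/(-33 + X))
H = 4*√41/41 (H = √(0*(-31) + 2*(-8)/(-33 - 8)) = √(0 + 2*(-8)/(-41)) = √(0 + 2*(-8)*(-1/41)) = √(0 + 16/41) = √(16/41) = 4*√41/41 ≈ 0.62469)
(H + p(-9)) + S = (4*√41/41 - 9) + 153/38 = (-9 + 4*√41/41) + 153/38 = -189/38 + 4*√41/41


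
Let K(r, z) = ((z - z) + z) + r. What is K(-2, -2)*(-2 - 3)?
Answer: 20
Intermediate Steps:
K(r, z) = r + z (K(r, z) = (0 + z) + r = z + r = r + z)
K(-2, -2)*(-2 - 3) = (-2 - 2)*(-2 - 3) = -4*(-5) = 20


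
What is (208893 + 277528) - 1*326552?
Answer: 159869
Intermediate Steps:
(208893 + 277528) - 1*326552 = 486421 - 326552 = 159869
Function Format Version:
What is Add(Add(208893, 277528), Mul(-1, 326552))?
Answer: 159869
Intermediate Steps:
Add(Add(208893, 277528), Mul(-1, 326552)) = Add(486421, -326552) = 159869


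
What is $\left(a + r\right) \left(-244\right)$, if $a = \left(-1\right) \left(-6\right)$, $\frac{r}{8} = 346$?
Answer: $-676856$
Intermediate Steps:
$r = 2768$ ($r = 8 \cdot 346 = 2768$)
$a = 6$
$\left(a + r\right) \left(-244\right) = \left(6 + 2768\right) \left(-244\right) = 2774 \left(-244\right) = -676856$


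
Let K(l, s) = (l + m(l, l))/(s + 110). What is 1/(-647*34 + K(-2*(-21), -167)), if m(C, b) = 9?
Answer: -19/417979 ≈ -4.5457e-5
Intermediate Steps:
K(l, s) = (9 + l)/(110 + s) (K(l, s) = (l + 9)/(s + 110) = (9 + l)/(110 + s))
1/(-647*34 + K(-2*(-21), -167)) = 1/(-647*34 + (9 - 2*(-21))/(110 - 167)) = 1/(-21998 + (9 + 42)/(-57)) = 1/(-21998 - 1/57*51) = 1/(-21998 - 17/19) = 1/(-417979/19) = -19/417979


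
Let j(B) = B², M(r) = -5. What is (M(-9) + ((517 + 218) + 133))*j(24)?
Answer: 497088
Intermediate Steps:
(M(-9) + ((517 + 218) + 133))*j(24) = (-5 + ((517 + 218) + 133))*24² = (-5 + (735 + 133))*576 = (-5 + 868)*576 = 863*576 = 497088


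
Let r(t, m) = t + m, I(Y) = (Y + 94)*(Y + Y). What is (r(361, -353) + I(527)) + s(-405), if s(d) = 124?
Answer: 654666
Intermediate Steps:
I(Y) = 2*Y*(94 + Y) (I(Y) = (94 + Y)*(2*Y) = 2*Y*(94 + Y))
r(t, m) = m + t
(r(361, -353) + I(527)) + s(-405) = ((-353 + 361) + 2*527*(94 + 527)) + 124 = (8 + 2*527*621) + 124 = (8 + 654534) + 124 = 654542 + 124 = 654666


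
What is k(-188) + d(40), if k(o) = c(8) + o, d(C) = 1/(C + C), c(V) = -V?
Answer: -15679/80 ≈ -195.99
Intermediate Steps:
d(C) = 1/(2*C)
k(o) = -8 + o (k(o) = -1*8 + o = -8 + o)
k(-188) + d(40) = (-8 - 188) + (½)/40 = -196 + (½)*(1/40) = -196 + 1/80 = -15679/80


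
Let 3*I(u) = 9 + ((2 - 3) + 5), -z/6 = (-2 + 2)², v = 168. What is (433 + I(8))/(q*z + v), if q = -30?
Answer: 164/63 ≈ 2.6032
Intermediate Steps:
z = 0 (z = -6*(-2 + 2)² = -6*0² = -6*0 = 0)
I(u) = 13/3 (I(u) = (9 + ((2 - 3) + 5))/3 = (9 + (-1 + 5))/3 = (9 + 4)/3 = (⅓)*13 = 13/3)
(433 + I(8))/(q*z + v) = (433 + 13/3)/(-30*0 + 168) = 1312/(3*(0 + 168)) = (1312/3)/168 = (1312/3)*(1/168) = 164/63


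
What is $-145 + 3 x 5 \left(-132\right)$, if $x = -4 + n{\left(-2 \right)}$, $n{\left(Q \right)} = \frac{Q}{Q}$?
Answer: $5795$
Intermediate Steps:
$n{\left(Q \right)} = 1$
$x = -3$ ($x = -4 + 1 = -3$)
$-145 + 3 x 5 \left(-132\right) = -145 + 3 \left(-3\right) 5 \left(-132\right) = -145 + \left(-9\right) 5 \left(-132\right) = -145 - -5940 = -145 + 5940 = 5795$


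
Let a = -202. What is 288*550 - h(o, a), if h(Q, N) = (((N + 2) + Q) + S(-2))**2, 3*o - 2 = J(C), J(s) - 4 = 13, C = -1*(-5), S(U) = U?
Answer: 1081031/9 ≈ 1.2011e+5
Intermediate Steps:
C = 5
J(s) = 17 (J(s) = 4 + 13 = 17)
o = 19/3 (o = 2/3 + (1/3)*17 = 2/3 + 17/3 = 19/3 ≈ 6.3333)
h(Q, N) = (N + Q)**2 (h(Q, N) = (((N + 2) + Q) - 2)**2 = (((2 + N) + Q) - 2)**2 = ((2 + N + Q) - 2)**2 = (N + Q)**2)
288*550 - h(o, a) = 288*550 - (-202 + 19/3)**2 = 158400 - (-587/3)**2 = 158400 - 1*344569/9 = 158400 - 344569/9 = 1081031/9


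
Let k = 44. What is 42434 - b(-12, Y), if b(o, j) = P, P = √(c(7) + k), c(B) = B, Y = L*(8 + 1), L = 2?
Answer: 42434 - √51 ≈ 42427.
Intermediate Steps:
Y = 18 (Y = 2*(8 + 1) = 2*9 = 18)
P = √51 (P = √(7 + 44) = √51 ≈ 7.1414)
b(o, j) = √51
42434 - b(-12, Y) = 42434 - √51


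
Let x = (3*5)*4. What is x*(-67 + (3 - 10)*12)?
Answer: -9060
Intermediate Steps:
x = 60 (x = 15*4 = 60)
x*(-67 + (3 - 10)*12) = 60*(-67 + (3 - 10)*12) = 60*(-67 - 7*12) = 60*(-67 - 84) = 60*(-151) = -9060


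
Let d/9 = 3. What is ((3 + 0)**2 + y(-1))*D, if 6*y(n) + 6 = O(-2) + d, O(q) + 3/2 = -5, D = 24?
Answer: 274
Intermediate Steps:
d = 27 (d = 9*3 = 27)
O(q) = -13/2 (O(q) = -3/2 - 5 = -13/2)
y(n) = 29/12 (y(n) = -1 + (-13/2 + 27)/6 = -1 + (1/6)*(41/2) = -1 + 41/12 = 29/12)
((3 + 0)**2 + y(-1))*D = ((3 + 0)**2 + 29/12)*24 = (3**2 + 29/12)*24 = (9 + 29/12)*24 = (137/12)*24 = 274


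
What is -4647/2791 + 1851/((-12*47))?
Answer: -2595683/524708 ≈ -4.9469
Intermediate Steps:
-4647/2791 + 1851/((-12*47)) = -4647*1/2791 + 1851/(-564) = -4647/2791 + 1851*(-1/564) = -4647/2791 - 617/188 = -2595683/524708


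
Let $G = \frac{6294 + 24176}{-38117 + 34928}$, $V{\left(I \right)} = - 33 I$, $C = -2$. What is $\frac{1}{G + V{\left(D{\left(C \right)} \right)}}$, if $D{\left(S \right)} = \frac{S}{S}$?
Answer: $- \frac{3189}{135707} \approx -0.023499$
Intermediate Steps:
$D{\left(S \right)} = 1$
$G = - \frac{30470}{3189}$ ($G = \frac{30470}{-3189} = 30470 \left(- \frac{1}{3189}\right) = - \frac{30470}{3189} \approx -9.5547$)
$\frac{1}{G + V{\left(D{\left(C \right)} \right)}} = \frac{1}{- \frac{30470}{3189} - 33} = \frac{1}{- \frac{135707}{3189}} = - \frac{3189}{135707}$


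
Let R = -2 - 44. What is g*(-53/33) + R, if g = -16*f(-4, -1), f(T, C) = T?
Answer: -4910/33 ≈ -148.79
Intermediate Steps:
g = 64 (g = -16*(-4) = 64)
R = -46
g*(-53/33) + R = 64*(-53/33) - 46 = -3392/33 - 46 = -4910/33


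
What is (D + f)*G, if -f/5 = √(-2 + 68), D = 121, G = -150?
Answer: -18150 + 750*√66 ≈ -12057.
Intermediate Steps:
f = -5*√66 (f = -5*√(-2 + 68) = -5*√66 ≈ -40.620)
(D + f)*G = (121 - 5*√66)*(-150) = -18150 + 750*√66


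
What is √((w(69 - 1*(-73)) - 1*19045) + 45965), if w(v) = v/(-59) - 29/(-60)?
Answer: √84331642035/1770 ≈ 164.07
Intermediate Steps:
w(v) = 29/60 - v/59 (w(v) = v*(-1/59) - 29*(-1/60) = -v/59 + 29/60 = 29/60 - v/59)
√((w(69 - 1*(-73)) - 1*19045) + 45965) = √(((29/60 - (69 - 1*(-73))/59) - 1*19045) + 45965) = √(((29/60 - (69 + 73)/59) - 19045) + 45965) = √(((29/60 - 1/59*142) - 19045) + 45965) = √(((29/60 - 142/59) - 19045) + 45965) = √((-6809/3540 - 19045) + 45965) = √(-67426109/3540 + 45965) = √(95289991/3540) = √84331642035/1770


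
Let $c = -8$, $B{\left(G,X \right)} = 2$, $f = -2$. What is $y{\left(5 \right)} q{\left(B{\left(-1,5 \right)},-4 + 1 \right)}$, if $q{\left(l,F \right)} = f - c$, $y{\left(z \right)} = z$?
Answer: $30$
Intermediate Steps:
$q{\left(l,F \right)} = 6$ ($q{\left(l,F \right)} = -2 - -8 = -2 + 8 = 6$)
$y{\left(5 \right)} q{\left(B{\left(-1,5 \right)},-4 + 1 \right)} = 5 \cdot 6 = 30$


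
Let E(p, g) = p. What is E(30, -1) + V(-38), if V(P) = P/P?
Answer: 31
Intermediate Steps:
V(P) = 1
E(30, -1) + V(-38) = 30 + 1 = 31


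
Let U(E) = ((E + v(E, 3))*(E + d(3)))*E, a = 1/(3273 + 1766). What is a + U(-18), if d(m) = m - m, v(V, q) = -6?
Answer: -39183263/5039 ≈ -7776.0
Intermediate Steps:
d(m) = 0
a = 1/5039 ≈ 0.00019845
U(E) = E²*(-6 + E) (U(E) = ((E - 6)*(E + 0))*E = ((-6 + E)*E)*E = (E*(-6 + E))*E = E²*(-6 + E))
a + U(-18) = 1/5039 + (-18)²*(-6 - 18) = 1/5039 + 324*(-24) = 1/5039 - 7776 = -39183263/5039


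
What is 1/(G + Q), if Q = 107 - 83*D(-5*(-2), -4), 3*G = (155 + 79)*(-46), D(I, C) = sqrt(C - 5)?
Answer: -3481/12179362 + 249*I/12179362 ≈ -0.00028581 + 2.0444e-5*I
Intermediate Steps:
D(I, C) = sqrt(-5 + C)
G = -3588 (G = ((155 + 79)*(-46))/3 = (234*(-46))/3 = (1/3)*(-10764) = -3588)
Q = 107 - 249*I (Q = 107 - 83*sqrt(-5 - 4) = 107 - 249*I ≈ 107.0 - 249.0*I)
1/(G + Q) = 1/(-3588 + (107 - 249*I)) = 1/(-3481 - 249*I) = (-3481 + 249*I)/12179362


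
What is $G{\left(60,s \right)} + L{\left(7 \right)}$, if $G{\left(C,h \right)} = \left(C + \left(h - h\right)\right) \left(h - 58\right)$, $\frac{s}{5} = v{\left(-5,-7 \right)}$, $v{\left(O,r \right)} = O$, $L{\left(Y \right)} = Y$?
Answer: $-4973$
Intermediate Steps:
$s = -25$ ($s = 5 \left(-5\right) = -25$)
$G{\left(C,h \right)} = C \left(-58 + h\right)$ ($G{\left(C,h \right)} = \left(C + 0\right) \left(-58 + h\right) = C \left(-58 + h\right)$)
$G{\left(60,s \right)} + L{\left(7 \right)} = 60 \left(-58 - 25\right) + 7 = 60 \left(-83\right) + 7 = -4980 + 7 = -4973$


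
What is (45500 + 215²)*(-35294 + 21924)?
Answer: -1226363250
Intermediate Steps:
(45500 + 215²)*(-35294 + 21924) = (45500 + 46225)*(-13370) = 91725*(-13370) = -1226363250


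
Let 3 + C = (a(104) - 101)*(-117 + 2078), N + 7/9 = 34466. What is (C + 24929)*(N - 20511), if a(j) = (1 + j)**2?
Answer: 2693472021320/9 ≈ 2.9927e+11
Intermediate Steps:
N = 310187/9 (N = -7/9 + 34466 = 310187/9 ≈ 34465.)
C = 21421961 (C = -3 + ((1 + 104)**2 - 101)*(-117 + 2078) = -3 + (105**2 - 101)*1961 = -3 + (11025 - 101)*1961 = -3 + 10924*1961 = -3 + 21421964 = 21421961)
(C + 24929)*(N - 20511) = (21421961 + 24929)*(310187/9 - 20511) = 21446890*(125588/9) = 2693472021320/9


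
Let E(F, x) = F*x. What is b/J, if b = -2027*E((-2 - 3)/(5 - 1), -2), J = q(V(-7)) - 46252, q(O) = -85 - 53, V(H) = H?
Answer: 2027/18556 ≈ 0.10924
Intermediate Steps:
q(O) = -138
J = -46390 (J = -138 - 46252 = -46390)
b = -10135/2 (b = -2027*(-2 - 3)/(5 - 1)*(-2) = -2027*(-5/4)*(-2) = -2027*(-5*¼)*(-2) = -(-10135)*(-2)/4 = -2027*5/2 = -10135/2 ≈ -5067.5)
b/J = -10135/2/(-46390) = -10135/2*(-1/46390) = 2027/18556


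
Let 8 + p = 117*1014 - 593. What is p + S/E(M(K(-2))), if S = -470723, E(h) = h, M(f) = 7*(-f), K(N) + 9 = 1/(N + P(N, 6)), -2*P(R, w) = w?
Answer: 35654299/322 ≈ 1.1073e+5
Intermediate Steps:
P(R, w) = -w/2
K(N) = -9 + 1/(-3 + N) (K(N) = -9 + 1/(N - ½*6) = -9 + 1/(N - 3) = -9 + 1/(-3 + N))
M(f) = -7*f
p = 118037 (p = -8 + (117*1014 - 593) = -8 + (118638 - 593) = -8 + 118045 = 118037)
p + S/E(M(K(-2))) = 118037 - 470723*(-(-3 - 2)/(7*(28 - 9*(-2)))) = 118037 - 470723*5/(7*(28 + 18)) = 118037 - 470723/((-(-7)*46/5)) = 118037 - 470723/((-7*(-46/5))) = 118037 - 470723/322/5 = 118037 - 470723*5/322 = 118037 - 2353615/322 = 35654299/322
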